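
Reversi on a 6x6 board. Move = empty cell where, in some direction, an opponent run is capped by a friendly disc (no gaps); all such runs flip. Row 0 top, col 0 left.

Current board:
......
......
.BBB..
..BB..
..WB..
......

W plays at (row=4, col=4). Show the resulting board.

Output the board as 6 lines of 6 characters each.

Answer: ......
......
.BBB..
..BB..
..WWW.
......

Derivation:
Place W at (4,4); scan 8 dirs for brackets.
Dir NW: opp run (3,3) (2,2), next='.' -> no flip
Dir N: first cell '.' (not opp) -> no flip
Dir NE: first cell '.' (not opp) -> no flip
Dir W: opp run (4,3) capped by W -> flip
Dir E: first cell '.' (not opp) -> no flip
Dir SW: first cell '.' (not opp) -> no flip
Dir S: first cell '.' (not opp) -> no flip
Dir SE: first cell '.' (not opp) -> no flip
All flips: (4,3)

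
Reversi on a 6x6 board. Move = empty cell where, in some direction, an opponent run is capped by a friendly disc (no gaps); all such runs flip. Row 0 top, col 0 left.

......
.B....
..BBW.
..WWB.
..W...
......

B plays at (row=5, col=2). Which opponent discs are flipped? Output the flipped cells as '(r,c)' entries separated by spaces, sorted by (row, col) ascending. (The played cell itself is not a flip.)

Dir NW: first cell '.' (not opp) -> no flip
Dir N: opp run (4,2) (3,2) capped by B -> flip
Dir NE: first cell '.' (not opp) -> no flip
Dir W: first cell '.' (not opp) -> no flip
Dir E: first cell '.' (not opp) -> no flip
Dir SW: edge -> no flip
Dir S: edge -> no flip
Dir SE: edge -> no flip

Answer: (3,2) (4,2)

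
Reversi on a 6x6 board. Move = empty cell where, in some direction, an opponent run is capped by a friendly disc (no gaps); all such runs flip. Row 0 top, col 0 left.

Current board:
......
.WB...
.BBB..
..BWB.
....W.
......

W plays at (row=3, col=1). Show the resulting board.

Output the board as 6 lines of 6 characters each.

Answer: ......
.WB...
.WBB..
.WWWB.
....W.
......

Derivation:
Place W at (3,1); scan 8 dirs for brackets.
Dir NW: first cell '.' (not opp) -> no flip
Dir N: opp run (2,1) capped by W -> flip
Dir NE: opp run (2,2), next='.' -> no flip
Dir W: first cell '.' (not opp) -> no flip
Dir E: opp run (3,2) capped by W -> flip
Dir SW: first cell '.' (not opp) -> no flip
Dir S: first cell '.' (not opp) -> no flip
Dir SE: first cell '.' (not opp) -> no flip
All flips: (2,1) (3,2)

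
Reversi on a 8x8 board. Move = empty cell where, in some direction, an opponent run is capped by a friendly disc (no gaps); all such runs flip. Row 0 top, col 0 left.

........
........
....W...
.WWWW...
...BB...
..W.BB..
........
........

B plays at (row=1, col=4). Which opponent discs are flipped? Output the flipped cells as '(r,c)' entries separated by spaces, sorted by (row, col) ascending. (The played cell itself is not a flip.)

Dir NW: first cell '.' (not opp) -> no flip
Dir N: first cell '.' (not opp) -> no flip
Dir NE: first cell '.' (not opp) -> no flip
Dir W: first cell '.' (not opp) -> no flip
Dir E: first cell '.' (not opp) -> no flip
Dir SW: first cell '.' (not opp) -> no flip
Dir S: opp run (2,4) (3,4) capped by B -> flip
Dir SE: first cell '.' (not opp) -> no flip

Answer: (2,4) (3,4)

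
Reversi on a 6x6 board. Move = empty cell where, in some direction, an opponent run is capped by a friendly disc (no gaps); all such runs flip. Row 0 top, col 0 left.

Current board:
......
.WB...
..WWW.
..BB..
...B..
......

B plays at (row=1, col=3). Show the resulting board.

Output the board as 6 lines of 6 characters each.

Answer: ......
.WBB..
..WBW.
..BB..
...B..
......

Derivation:
Place B at (1,3); scan 8 dirs for brackets.
Dir NW: first cell '.' (not opp) -> no flip
Dir N: first cell '.' (not opp) -> no flip
Dir NE: first cell '.' (not opp) -> no flip
Dir W: first cell 'B' (not opp) -> no flip
Dir E: first cell '.' (not opp) -> no flip
Dir SW: opp run (2,2), next='.' -> no flip
Dir S: opp run (2,3) capped by B -> flip
Dir SE: opp run (2,4), next='.' -> no flip
All flips: (2,3)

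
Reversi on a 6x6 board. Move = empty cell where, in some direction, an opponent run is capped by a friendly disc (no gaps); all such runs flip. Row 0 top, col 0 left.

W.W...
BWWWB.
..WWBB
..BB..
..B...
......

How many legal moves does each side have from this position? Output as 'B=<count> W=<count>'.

-- B to move --
(0,1): no bracket -> illegal
(0,3): flips 2 -> legal
(0,4): no bracket -> illegal
(2,0): no bracket -> illegal
(2,1): flips 2 -> legal
(3,1): no bracket -> illegal
(3,4): no bracket -> illegal
B mobility = 2
-- W to move --
(0,1): no bracket -> illegal
(0,3): no bracket -> illegal
(0,4): no bracket -> illegal
(0,5): flips 1 -> legal
(1,5): flips 1 -> legal
(2,0): flips 1 -> legal
(2,1): no bracket -> illegal
(3,1): no bracket -> illegal
(3,4): no bracket -> illegal
(3,5): flips 1 -> legal
(4,1): flips 1 -> legal
(4,3): flips 1 -> legal
(4,4): flips 1 -> legal
(5,1): no bracket -> illegal
(5,2): flips 2 -> legal
(5,3): no bracket -> illegal
W mobility = 8

Answer: B=2 W=8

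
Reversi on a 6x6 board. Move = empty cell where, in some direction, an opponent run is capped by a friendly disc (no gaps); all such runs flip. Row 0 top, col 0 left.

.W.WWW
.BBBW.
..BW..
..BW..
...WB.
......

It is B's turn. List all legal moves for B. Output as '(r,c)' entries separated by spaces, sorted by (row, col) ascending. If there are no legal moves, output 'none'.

(0,0): no bracket -> illegal
(0,2): no bracket -> illegal
(1,0): no bracket -> illegal
(1,5): flips 1 -> legal
(2,4): flips 1 -> legal
(2,5): no bracket -> illegal
(3,4): flips 2 -> legal
(4,2): flips 1 -> legal
(5,2): no bracket -> illegal
(5,3): flips 3 -> legal
(5,4): flips 1 -> legal

Answer: (1,5) (2,4) (3,4) (4,2) (5,3) (5,4)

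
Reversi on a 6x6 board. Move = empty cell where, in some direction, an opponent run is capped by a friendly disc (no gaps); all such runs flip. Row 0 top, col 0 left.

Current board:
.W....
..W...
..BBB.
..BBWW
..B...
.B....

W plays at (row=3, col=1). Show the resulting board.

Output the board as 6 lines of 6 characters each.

Place W at (3,1); scan 8 dirs for brackets.
Dir NW: first cell '.' (not opp) -> no flip
Dir N: first cell '.' (not opp) -> no flip
Dir NE: opp run (2,2), next='.' -> no flip
Dir W: first cell '.' (not opp) -> no flip
Dir E: opp run (3,2) (3,3) capped by W -> flip
Dir SW: first cell '.' (not opp) -> no flip
Dir S: first cell '.' (not opp) -> no flip
Dir SE: opp run (4,2), next='.' -> no flip
All flips: (3,2) (3,3)

Answer: .W....
..W...
..BBB.
.WWWWW
..B...
.B....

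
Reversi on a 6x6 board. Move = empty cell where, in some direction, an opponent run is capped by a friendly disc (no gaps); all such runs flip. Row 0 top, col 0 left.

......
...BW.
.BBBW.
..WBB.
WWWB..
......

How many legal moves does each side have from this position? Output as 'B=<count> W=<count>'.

-- B to move --
(0,3): no bracket -> illegal
(0,4): flips 2 -> legal
(0,5): flips 1 -> legal
(1,5): flips 2 -> legal
(2,5): flips 1 -> legal
(3,0): no bracket -> illegal
(3,1): flips 1 -> legal
(3,5): flips 1 -> legal
(5,0): flips 2 -> legal
(5,1): flips 1 -> legal
(5,2): flips 2 -> legal
(5,3): no bracket -> illegal
B mobility = 9
-- W to move --
(0,2): flips 1 -> legal
(0,3): no bracket -> illegal
(0,4): no bracket -> illegal
(1,0): flips 1 -> legal
(1,1): no bracket -> illegal
(1,2): flips 2 -> legal
(2,0): flips 3 -> legal
(2,5): no bracket -> illegal
(3,0): no bracket -> illegal
(3,1): no bracket -> illegal
(3,5): flips 2 -> legal
(4,4): flips 2 -> legal
(4,5): no bracket -> illegal
(5,2): no bracket -> illegal
(5,3): no bracket -> illegal
(5,4): flips 1 -> legal
W mobility = 7

Answer: B=9 W=7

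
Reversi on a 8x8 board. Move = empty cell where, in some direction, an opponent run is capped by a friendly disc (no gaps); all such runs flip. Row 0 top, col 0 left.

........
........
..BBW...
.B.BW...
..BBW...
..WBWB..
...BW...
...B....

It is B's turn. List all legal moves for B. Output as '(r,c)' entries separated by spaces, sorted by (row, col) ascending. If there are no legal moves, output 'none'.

(1,3): no bracket -> illegal
(1,4): no bracket -> illegal
(1,5): flips 1 -> legal
(2,5): flips 2 -> legal
(3,5): flips 2 -> legal
(4,1): flips 1 -> legal
(4,5): flips 3 -> legal
(5,1): flips 1 -> legal
(6,1): flips 1 -> legal
(6,2): flips 1 -> legal
(6,5): flips 2 -> legal
(7,4): no bracket -> illegal
(7,5): flips 1 -> legal

Answer: (1,5) (2,5) (3,5) (4,1) (4,5) (5,1) (6,1) (6,2) (6,5) (7,5)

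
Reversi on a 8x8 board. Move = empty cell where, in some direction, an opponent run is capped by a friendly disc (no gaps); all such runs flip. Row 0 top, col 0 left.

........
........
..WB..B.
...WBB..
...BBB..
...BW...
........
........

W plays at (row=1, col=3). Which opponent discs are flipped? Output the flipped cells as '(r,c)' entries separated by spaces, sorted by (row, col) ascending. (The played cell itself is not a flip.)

Dir NW: first cell '.' (not opp) -> no flip
Dir N: first cell '.' (not opp) -> no flip
Dir NE: first cell '.' (not opp) -> no flip
Dir W: first cell '.' (not opp) -> no flip
Dir E: first cell '.' (not opp) -> no flip
Dir SW: first cell 'W' (not opp) -> no flip
Dir S: opp run (2,3) capped by W -> flip
Dir SE: first cell '.' (not opp) -> no flip

Answer: (2,3)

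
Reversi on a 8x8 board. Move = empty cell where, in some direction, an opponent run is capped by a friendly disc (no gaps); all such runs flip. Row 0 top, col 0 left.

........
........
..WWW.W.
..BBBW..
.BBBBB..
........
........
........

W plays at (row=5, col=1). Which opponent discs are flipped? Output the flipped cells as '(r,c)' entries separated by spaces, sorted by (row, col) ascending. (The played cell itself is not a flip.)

Answer: (3,3) (4,2)

Derivation:
Dir NW: first cell '.' (not opp) -> no flip
Dir N: opp run (4,1), next='.' -> no flip
Dir NE: opp run (4,2) (3,3) capped by W -> flip
Dir W: first cell '.' (not opp) -> no flip
Dir E: first cell '.' (not opp) -> no flip
Dir SW: first cell '.' (not opp) -> no flip
Dir S: first cell '.' (not opp) -> no flip
Dir SE: first cell '.' (not opp) -> no flip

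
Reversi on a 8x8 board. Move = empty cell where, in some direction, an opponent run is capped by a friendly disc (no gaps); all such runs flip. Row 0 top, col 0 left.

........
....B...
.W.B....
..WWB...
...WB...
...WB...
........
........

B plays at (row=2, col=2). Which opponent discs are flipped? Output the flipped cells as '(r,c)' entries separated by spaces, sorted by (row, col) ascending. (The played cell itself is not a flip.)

Answer: (3,3)

Derivation:
Dir NW: first cell '.' (not opp) -> no flip
Dir N: first cell '.' (not opp) -> no flip
Dir NE: first cell '.' (not opp) -> no flip
Dir W: opp run (2,1), next='.' -> no flip
Dir E: first cell 'B' (not opp) -> no flip
Dir SW: first cell '.' (not opp) -> no flip
Dir S: opp run (3,2), next='.' -> no flip
Dir SE: opp run (3,3) capped by B -> flip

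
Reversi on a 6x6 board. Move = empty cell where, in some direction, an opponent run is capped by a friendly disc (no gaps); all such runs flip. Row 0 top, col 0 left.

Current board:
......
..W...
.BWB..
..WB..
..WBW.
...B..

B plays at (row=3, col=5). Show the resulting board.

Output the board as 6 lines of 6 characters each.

Answer: ......
..W...
.BWB..
..WB.B
..WBB.
...B..

Derivation:
Place B at (3,5); scan 8 dirs for brackets.
Dir NW: first cell '.' (not opp) -> no flip
Dir N: first cell '.' (not opp) -> no flip
Dir NE: edge -> no flip
Dir W: first cell '.' (not opp) -> no flip
Dir E: edge -> no flip
Dir SW: opp run (4,4) capped by B -> flip
Dir S: first cell '.' (not opp) -> no flip
Dir SE: edge -> no flip
All flips: (4,4)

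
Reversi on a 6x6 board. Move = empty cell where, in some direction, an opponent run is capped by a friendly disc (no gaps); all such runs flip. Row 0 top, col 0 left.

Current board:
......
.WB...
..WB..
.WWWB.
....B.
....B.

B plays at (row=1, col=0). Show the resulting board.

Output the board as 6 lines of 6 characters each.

Place B at (1,0); scan 8 dirs for brackets.
Dir NW: edge -> no flip
Dir N: first cell '.' (not opp) -> no flip
Dir NE: first cell '.' (not opp) -> no flip
Dir W: edge -> no flip
Dir E: opp run (1,1) capped by B -> flip
Dir SW: edge -> no flip
Dir S: first cell '.' (not opp) -> no flip
Dir SE: first cell '.' (not opp) -> no flip
All flips: (1,1)

Answer: ......
BBB...
..WB..
.WWWB.
....B.
....B.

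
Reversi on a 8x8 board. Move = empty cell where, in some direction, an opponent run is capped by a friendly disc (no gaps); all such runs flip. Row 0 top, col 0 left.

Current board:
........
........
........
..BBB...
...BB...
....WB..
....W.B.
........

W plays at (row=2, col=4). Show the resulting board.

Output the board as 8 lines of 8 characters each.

Place W at (2,4); scan 8 dirs for brackets.
Dir NW: first cell '.' (not opp) -> no flip
Dir N: first cell '.' (not opp) -> no flip
Dir NE: first cell '.' (not opp) -> no flip
Dir W: first cell '.' (not opp) -> no flip
Dir E: first cell '.' (not opp) -> no flip
Dir SW: opp run (3,3), next='.' -> no flip
Dir S: opp run (3,4) (4,4) capped by W -> flip
Dir SE: first cell '.' (not opp) -> no flip
All flips: (3,4) (4,4)

Answer: ........
........
....W...
..BBW...
...BW...
....WB..
....W.B.
........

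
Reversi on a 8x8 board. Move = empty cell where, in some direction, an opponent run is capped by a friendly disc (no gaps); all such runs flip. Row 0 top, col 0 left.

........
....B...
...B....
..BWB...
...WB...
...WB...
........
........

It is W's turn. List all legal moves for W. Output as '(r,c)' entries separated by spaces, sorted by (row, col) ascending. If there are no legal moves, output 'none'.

(0,3): no bracket -> illegal
(0,4): no bracket -> illegal
(0,5): no bracket -> illegal
(1,2): no bracket -> illegal
(1,3): flips 1 -> legal
(1,5): no bracket -> illegal
(2,1): flips 1 -> legal
(2,2): no bracket -> illegal
(2,4): no bracket -> illegal
(2,5): flips 1 -> legal
(3,1): flips 1 -> legal
(3,5): flips 2 -> legal
(4,1): no bracket -> illegal
(4,2): no bracket -> illegal
(4,5): flips 1 -> legal
(5,5): flips 2 -> legal
(6,3): no bracket -> illegal
(6,4): no bracket -> illegal
(6,5): flips 1 -> legal

Answer: (1,3) (2,1) (2,5) (3,1) (3,5) (4,5) (5,5) (6,5)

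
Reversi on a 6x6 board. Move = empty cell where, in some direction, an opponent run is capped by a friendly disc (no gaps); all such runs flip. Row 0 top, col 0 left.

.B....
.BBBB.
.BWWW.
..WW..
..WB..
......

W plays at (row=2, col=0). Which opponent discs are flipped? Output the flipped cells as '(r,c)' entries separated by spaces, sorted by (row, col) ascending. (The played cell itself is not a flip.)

Dir NW: edge -> no flip
Dir N: first cell '.' (not opp) -> no flip
Dir NE: opp run (1,1), next='.' -> no flip
Dir W: edge -> no flip
Dir E: opp run (2,1) capped by W -> flip
Dir SW: edge -> no flip
Dir S: first cell '.' (not opp) -> no flip
Dir SE: first cell '.' (not opp) -> no flip

Answer: (2,1)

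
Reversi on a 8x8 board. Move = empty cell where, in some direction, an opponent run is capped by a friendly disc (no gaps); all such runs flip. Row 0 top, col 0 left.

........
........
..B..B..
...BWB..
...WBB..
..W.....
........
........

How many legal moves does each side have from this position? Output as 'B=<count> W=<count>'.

-- B to move --
(2,3): flips 1 -> legal
(2,4): flips 1 -> legal
(3,2): no bracket -> illegal
(4,1): no bracket -> illegal
(4,2): flips 1 -> legal
(5,1): no bracket -> illegal
(5,3): flips 1 -> legal
(5,4): no bracket -> illegal
(6,1): flips 3 -> legal
(6,2): no bracket -> illegal
(6,3): no bracket -> illegal
B mobility = 5
-- W to move --
(1,1): no bracket -> illegal
(1,2): no bracket -> illegal
(1,3): no bracket -> illegal
(1,4): no bracket -> illegal
(1,5): no bracket -> illegal
(1,6): flips 1 -> legal
(2,1): no bracket -> illegal
(2,3): flips 1 -> legal
(2,4): no bracket -> illegal
(2,6): no bracket -> illegal
(3,1): no bracket -> illegal
(3,2): flips 1 -> legal
(3,6): flips 1 -> legal
(4,2): no bracket -> illegal
(4,6): flips 2 -> legal
(5,3): no bracket -> illegal
(5,4): flips 1 -> legal
(5,5): no bracket -> illegal
(5,6): flips 1 -> legal
W mobility = 7

Answer: B=5 W=7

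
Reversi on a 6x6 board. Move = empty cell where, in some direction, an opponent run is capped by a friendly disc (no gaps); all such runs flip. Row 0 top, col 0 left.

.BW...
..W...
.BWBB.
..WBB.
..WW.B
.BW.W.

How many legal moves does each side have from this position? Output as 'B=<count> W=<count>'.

-- B to move --
(0,3): flips 2 -> legal
(1,1): flips 1 -> legal
(1,3): no bracket -> illegal
(3,1): flips 1 -> legal
(4,1): flips 1 -> legal
(4,4): no bracket -> illegal
(5,3): flips 2 -> legal
(5,5): no bracket -> illegal
B mobility = 5
-- W to move --
(0,0): flips 1 -> legal
(1,0): flips 1 -> legal
(1,1): no bracket -> illegal
(1,3): flips 2 -> legal
(1,4): flips 1 -> legal
(1,5): flips 2 -> legal
(2,0): flips 1 -> legal
(2,5): flips 3 -> legal
(3,0): flips 1 -> legal
(3,1): no bracket -> illegal
(3,5): flips 2 -> legal
(4,0): no bracket -> illegal
(4,1): no bracket -> illegal
(4,4): flips 1 -> legal
(5,0): flips 1 -> legal
(5,5): no bracket -> illegal
W mobility = 11

Answer: B=5 W=11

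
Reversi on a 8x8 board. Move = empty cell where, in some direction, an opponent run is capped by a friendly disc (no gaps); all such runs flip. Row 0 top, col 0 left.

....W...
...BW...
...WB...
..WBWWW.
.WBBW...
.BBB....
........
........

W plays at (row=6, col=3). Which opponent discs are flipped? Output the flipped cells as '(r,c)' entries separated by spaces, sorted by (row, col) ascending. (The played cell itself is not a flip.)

Answer: (3,3) (4,3) (5,2) (5,3)

Derivation:
Dir NW: opp run (5,2) capped by W -> flip
Dir N: opp run (5,3) (4,3) (3,3) capped by W -> flip
Dir NE: first cell '.' (not opp) -> no flip
Dir W: first cell '.' (not opp) -> no flip
Dir E: first cell '.' (not opp) -> no flip
Dir SW: first cell '.' (not opp) -> no flip
Dir S: first cell '.' (not opp) -> no flip
Dir SE: first cell '.' (not opp) -> no flip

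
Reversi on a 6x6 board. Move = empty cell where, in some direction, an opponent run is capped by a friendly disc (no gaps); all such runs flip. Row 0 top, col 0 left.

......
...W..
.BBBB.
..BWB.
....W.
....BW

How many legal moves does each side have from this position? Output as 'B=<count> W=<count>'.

Answer: B=5 W=6

Derivation:
-- B to move --
(0,2): flips 1 -> legal
(0,3): flips 1 -> legal
(0,4): flips 1 -> legal
(1,2): no bracket -> illegal
(1,4): no bracket -> illegal
(3,5): no bracket -> illegal
(4,2): flips 1 -> legal
(4,3): flips 1 -> legal
(4,5): no bracket -> illegal
(5,3): no bracket -> illegal
B mobility = 5
-- W to move --
(1,0): no bracket -> illegal
(1,1): flips 1 -> legal
(1,2): no bracket -> illegal
(1,4): flips 2 -> legal
(1,5): flips 1 -> legal
(2,0): no bracket -> illegal
(2,5): no bracket -> illegal
(3,0): no bracket -> illegal
(3,1): flips 2 -> legal
(3,5): flips 2 -> legal
(4,1): no bracket -> illegal
(4,2): no bracket -> illegal
(4,3): no bracket -> illegal
(4,5): no bracket -> illegal
(5,3): flips 1 -> legal
W mobility = 6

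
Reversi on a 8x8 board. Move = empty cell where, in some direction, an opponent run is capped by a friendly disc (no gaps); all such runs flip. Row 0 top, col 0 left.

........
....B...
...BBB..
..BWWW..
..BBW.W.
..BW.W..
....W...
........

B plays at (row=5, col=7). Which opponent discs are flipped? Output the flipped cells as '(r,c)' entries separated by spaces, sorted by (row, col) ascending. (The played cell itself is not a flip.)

Answer: (3,5) (4,6)

Derivation:
Dir NW: opp run (4,6) (3,5) capped by B -> flip
Dir N: first cell '.' (not opp) -> no flip
Dir NE: edge -> no flip
Dir W: first cell '.' (not opp) -> no flip
Dir E: edge -> no flip
Dir SW: first cell '.' (not opp) -> no flip
Dir S: first cell '.' (not opp) -> no flip
Dir SE: edge -> no flip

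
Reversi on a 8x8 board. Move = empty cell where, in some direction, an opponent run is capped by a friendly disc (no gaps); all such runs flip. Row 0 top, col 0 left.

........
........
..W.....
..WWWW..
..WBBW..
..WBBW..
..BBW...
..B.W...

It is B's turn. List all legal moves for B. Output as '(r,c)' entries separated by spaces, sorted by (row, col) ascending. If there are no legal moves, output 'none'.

(1,1): flips 2 -> legal
(1,2): flips 4 -> legal
(1,3): no bracket -> illegal
(2,1): flips 1 -> legal
(2,3): flips 1 -> legal
(2,4): flips 1 -> legal
(2,5): flips 1 -> legal
(2,6): flips 1 -> legal
(3,1): flips 1 -> legal
(3,6): flips 1 -> legal
(4,1): flips 2 -> legal
(4,6): flips 1 -> legal
(5,1): flips 1 -> legal
(5,6): flips 1 -> legal
(6,1): flips 1 -> legal
(6,5): flips 1 -> legal
(6,6): flips 1 -> legal
(7,3): no bracket -> illegal
(7,5): flips 1 -> legal

Answer: (1,1) (1,2) (2,1) (2,3) (2,4) (2,5) (2,6) (3,1) (3,6) (4,1) (4,6) (5,1) (5,6) (6,1) (6,5) (6,6) (7,5)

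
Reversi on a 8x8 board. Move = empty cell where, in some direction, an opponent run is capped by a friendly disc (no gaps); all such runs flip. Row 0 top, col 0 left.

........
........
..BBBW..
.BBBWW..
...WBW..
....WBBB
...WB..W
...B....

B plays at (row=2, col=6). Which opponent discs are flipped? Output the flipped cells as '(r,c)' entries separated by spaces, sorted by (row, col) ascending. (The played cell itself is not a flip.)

Answer: (2,5) (3,5)

Derivation:
Dir NW: first cell '.' (not opp) -> no flip
Dir N: first cell '.' (not opp) -> no flip
Dir NE: first cell '.' (not opp) -> no flip
Dir W: opp run (2,5) capped by B -> flip
Dir E: first cell '.' (not opp) -> no flip
Dir SW: opp run (3,5) capped by B -> flip
Dir S: first cell '.' (not opp) -> no flip
Dir SE: first cell '.' (not opp) -> no flip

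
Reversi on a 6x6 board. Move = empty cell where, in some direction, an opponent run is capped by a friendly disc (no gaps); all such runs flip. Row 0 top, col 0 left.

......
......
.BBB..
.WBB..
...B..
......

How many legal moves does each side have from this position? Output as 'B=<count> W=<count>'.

Answer: B=3 W=3

Derivation:
-- B to move --
(2,0): no bracket -> illegal
(3,0): flips 1 -> legal
(4,0): flips 1 -> legal
(4,1): flips 1 -> legal
(4,2): no bracket -> illegal
B mobility = 3
-- W to move --
(1,0): no bracket -> illegal
(1,1): flips 1 -> legal
(1,2): no bracket -> illegal
(1,3): flips 1 -> legal
(1,4): no bracket -> illegal
(2,0): no bracket -> illegal
(2,4): no bracket -> illegal
(3,0): no bracket -> illegal
(3,4): flips 2 -> legal
(4,1): no bracket -> illegal
(4,2): no bracket -> illegal
(4,4): no bracket -> illegal
(5,2): no bracket -> illegal
(5,3): no bracket -> illegal
(5,4): no bracket -> illegal
W mobility = 3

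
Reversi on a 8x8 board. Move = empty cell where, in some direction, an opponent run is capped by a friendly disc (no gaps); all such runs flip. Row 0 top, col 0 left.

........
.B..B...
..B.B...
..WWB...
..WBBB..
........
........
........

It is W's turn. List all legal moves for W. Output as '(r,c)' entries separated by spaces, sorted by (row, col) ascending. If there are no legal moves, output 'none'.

Answer: (0,0) (1,2) (1,5) (3,5) (4,6) (5,3) (5,4) (5,5)

Derivation:
(0,0): flips 2 -> legal
(0,1): no bracket -> illegal
(0,2): no bracket -> illegal
(0,3): no bracket -> illegal
(0,4): no bracket -> illegal
(0,5): no bracket -> illegal
(1,0): no bracket -> illegal
(1,2): flips 1 -> legal
(1,3): no bracket -> illegal
(1,5): flips 1 -> legal
(2,0): no bracket -> illegal
(2,1): no bracket -> illegal
(2,3): no bracket -> illegal
(2,5): no bracket -> illegal
(3,1): no bracket -> illegal
(3,5): flips 1 -> legal
(3,6): no bracket -> illegal
(4,6): flips 3 -> legal
(5,2): no bracket -> illegal
(5,3): flips 1 -> legal
(5,4): flips 1 -> legal
(5,5): flips 1 -> legal
(5,6): no bracket -> illegal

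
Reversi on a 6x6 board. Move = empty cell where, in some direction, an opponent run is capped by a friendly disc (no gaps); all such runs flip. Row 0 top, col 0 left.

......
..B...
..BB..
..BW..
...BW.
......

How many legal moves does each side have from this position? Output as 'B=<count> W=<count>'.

-- B to move --
(2,4): no bracket -> illegal
(3,4): flips 1 -> legal
(3,5): no bracket -> illegal
(4,2): no bracket -> illegal
(4,5): flips 1 -> legal
(5,3): no bracket -> illegal
(5,4): no bracket -> illegal
(5,5): flips 2 -> legal
B mobility = 3
-- W to move --
(0,1): no bracket -> illegal
(0,2): no bracket -> illegal
(0,3): no bracket -> illegal
(1,1): flips 1 -> legal
(1,3): flips 1 -> legal
(1,4): no bracket -> illegal
(2,1): no bracket -> illegal
(2,4): no bracket -> illegal
(3,1): flips 1 -> legal
(3,4): no bracket -> illegal
(4,1): no bracket -> illegal
(4,2): flips 1 -> legal
(5,2): no bracket -> illegal
(5,3): flips 1 -> legal
(5,4): no bracket -> illegal
W mobility = 5

Answer: B=3 W=5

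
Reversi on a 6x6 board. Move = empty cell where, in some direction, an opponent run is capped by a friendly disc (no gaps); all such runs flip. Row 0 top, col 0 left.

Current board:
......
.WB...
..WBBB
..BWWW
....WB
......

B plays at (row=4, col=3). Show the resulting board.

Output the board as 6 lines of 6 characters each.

Place B at (4,3); scan 8 dirs for brackets.
Dir NW: first cell 'B' (not opp) -> no flip
Dir N: opp run (3,3) capped by B -> flip
Dir NE: opp run (3,4) capped by B -> flip
Dir W: first cell '.' (not opp) -> no flip
Dir E: opp run (4,4) capped by B -> flip
Dir SW: first cell '.' (not opp) -> no flip
Dir S: first cell '.' (not opp) -> no flip
Dir SE: first cell '.' (not opp) -> no flip
All flips: (3,3) (3,4) (4,4)

Answer: ......
.WB...
..WBBB
..BBBW
...BBB
......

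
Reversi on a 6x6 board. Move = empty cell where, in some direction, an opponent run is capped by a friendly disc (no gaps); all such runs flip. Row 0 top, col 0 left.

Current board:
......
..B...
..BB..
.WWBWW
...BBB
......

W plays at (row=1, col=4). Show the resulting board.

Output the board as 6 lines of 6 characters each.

Place W at (1,4); scan 8 dirs for brackets.
Dir NW: first cell '.' (not opp) -> no flip
Dir N: first cell '.' (not opp) -> no flip
Dir NE: first cell '.' (not opp) -> no flip
Dir W: first cell '.' (not opp) -> no flip
Dir E: first cell '.' (not opp) -> no flip
Dir SW: opp run (2,3) capped by W -> flip
Dir S: first cell '.' (not opp) -> no flip
Dir SE: first cell '.' (not opp) -> no flip
All flips: (2,3)

Answer: ......
..B.W.
..BW..
.WWBWW
...BBB
......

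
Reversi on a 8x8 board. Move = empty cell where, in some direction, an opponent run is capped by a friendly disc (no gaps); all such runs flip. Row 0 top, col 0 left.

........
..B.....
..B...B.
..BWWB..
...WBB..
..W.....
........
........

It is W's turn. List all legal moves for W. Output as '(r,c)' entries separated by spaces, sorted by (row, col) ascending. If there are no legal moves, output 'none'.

(0,1): no bracket -> illegal
(0,2): no bracket -> illegal
(0,3): no bracket -> illegal
(1,1): flips 1 -> legal
(1,3): no bracket -> illegal
(1,5): no bracket -> illegal
(1,6): no bracket -> illegal
(1,7): no bracket -> illegal
(2,1): flips 1 -> legal
(2,3): no bracket -> illegal
(2,4): no bracket -> illegal
(2,5): no bracket -> illegal
(2,7): no bracket -> illegal
(3,1): flips 1 -> legal
(3,6): flips 1 -> legal
(3,7): no bracket -> illegal
(4,1): no bracket -> illegal
(4,2): no bracket -> illegal
(4,6): flips 2 -> legal
(5,3): no bracket -> illegal
(5,4): flips 1 -> legal
(5,5): flips 1 -> legal
(5,6): flips 1 -> legal

Answer: (1,1) (2,1) (3,1) (3,6) (4,6) (5,4) (5,5) (5,6)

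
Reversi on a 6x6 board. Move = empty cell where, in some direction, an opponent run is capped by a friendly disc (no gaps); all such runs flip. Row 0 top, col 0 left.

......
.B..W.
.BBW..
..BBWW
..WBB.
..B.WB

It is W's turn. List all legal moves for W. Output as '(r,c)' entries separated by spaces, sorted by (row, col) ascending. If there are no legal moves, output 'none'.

Answer: (1,0) (1,2) (2,0) (2,4) (3,1) (4,1) (4,5) (5,3)

Derivation:
(0,0): no bracket -> illegal
(0,1): no bracket -> illegal
(0,2): no bracket -> illegal
(1,0): flips 3 -> legal
(1,2): flips 2 -> legal
(1,3): no bracket -> illegal
(2,0): flips 2 -> legal
(2,4): flips 1 -> legal
(3,0): no bracket -> illegal
(3,1): flips 2 -> legal
(4,1): flips 1 -> legal
(4,5): flips 2 -> legal
(5,1): no bracket -> illegal
(5,3): flips 3 -> legal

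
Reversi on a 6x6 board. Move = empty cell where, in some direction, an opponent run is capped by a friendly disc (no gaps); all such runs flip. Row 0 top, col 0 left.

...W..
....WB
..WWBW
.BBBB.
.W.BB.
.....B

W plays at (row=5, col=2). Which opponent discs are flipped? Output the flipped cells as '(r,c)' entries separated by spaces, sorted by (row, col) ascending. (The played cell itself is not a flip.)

Dir NW: first cell 'W' (not opp) -> no flip
Dir N: first cell '.' (not opp) -> no flip
Dir NE: opp run (4,3) (3,4) capped by W -> flip
Dir W: first cell '.' (not opp) -> no flip
Dir E: first cell '.' (not opp) -> no flip
Dir SW: edge -> no flip
Dir S: edge -> no flip
Dir SE: edge -> no flip

Answer: (3,4) (4,3)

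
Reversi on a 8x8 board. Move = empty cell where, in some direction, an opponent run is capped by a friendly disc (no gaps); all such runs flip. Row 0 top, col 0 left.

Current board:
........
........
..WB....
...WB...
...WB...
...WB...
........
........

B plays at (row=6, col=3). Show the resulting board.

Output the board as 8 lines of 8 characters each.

Answer: ........
........
..WB....
...BB...
...BB...
...BB...
...B....
........

Derivation:
Place B at (6,3); scan 8 dirs for brackets.
Dir NW: first cell '.' (not opp) -> no flip
Dir N: opp run (5,3) (4,3) (3,3) capped by B -> flip
Dir NE: first cell 'B' (not opp) -> no flip
Dir W: first cell '.' (not opp) -> no flip
Dir E: first cell '.' (not opp) -> no flip
Dir SW: first cell '.' (not opp) -> no flip
Dir S: first cell '.' (not opp) -> no flip
Dir SE: first cell '.' (not opp) -> no flip
All flips: (3,3) (4,3) (5,3)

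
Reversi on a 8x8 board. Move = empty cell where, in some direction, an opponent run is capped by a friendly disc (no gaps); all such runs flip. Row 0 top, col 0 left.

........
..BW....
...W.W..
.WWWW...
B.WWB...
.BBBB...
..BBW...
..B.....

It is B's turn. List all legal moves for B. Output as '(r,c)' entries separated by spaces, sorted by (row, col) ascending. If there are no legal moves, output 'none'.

Answer: (0,3) (1,4) (1,6) (2,0) (2,1) (2,2) (2,4) (4,1) (4,5) (6,5) (7,4) (7,5)

Derivation:
(0,2): no bracket -> illegal
(0,3): flips 4 -> legal
(0,4): no bracket -> illegal
(1,4): flips 1 -> legal
(1,5): no bracket -> illegal
(1,6): flips 3 -> legal
(2,0): flips 2 -> legal
(2,1): flips 2 -> legal
(2,2): flips 4 -> legal
(2,4): flips 3 -> legal
(2,6): no bracket -> illegal
(3,0): no bracket -> illegal
(3,5): no bracket -> illegal
(3,6): no bracket -> illegal
(4,1): flips 2 -> legal
(4,5): flips 2 -> legal
(5,5): no bracket -> illegal
(6,5): flips 1 -> legal
(7,3): no bracket -> illegal
(7,4): flips 1 -> legal
(7,5): flips 1 -> legal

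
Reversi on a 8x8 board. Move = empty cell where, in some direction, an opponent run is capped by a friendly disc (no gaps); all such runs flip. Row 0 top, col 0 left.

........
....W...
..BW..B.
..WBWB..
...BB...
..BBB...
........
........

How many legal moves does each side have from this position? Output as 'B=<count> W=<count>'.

Answer: B=6 W=7

Derivation:
-- B to move --
(0,3): no bracket -> illegal
(0,4): no bracket -> illegal
(0,5): no bracket -> illegal
(1,2): no bracket -> illegal
(1,3): flips 1 -> legal
(1,5): no bracket -> illegal
(2,1): flips 1 -> legal
(2,4): flips 2 -> legal
(2,5): flips 1 -> legal
(3,1): flips 1 -> legal
(4,1): no bracket -> illegal
(4,2): flips 1 -> legal
(4,5): no bracket -> illegal
B mobility = 6
-- W to move --
(1,1): no bracket -> illegal
(1,2): flips 1 -> legal
(1,3): no bracket -> illegal
(1,5): no bracket -> illegal
(1,6): no bracket -> illegal
(1,7): no bracket -> illegal
(2,1): flips 1 -> legal
(2,4): no bracket -> illegal
(2,5): no bracket -> illegal
(2,7): no bracket -> illegal
(3,1): no bracket -> illegal
(3,6): flips 1 -> legal
(3,7): no bracket -> illegal
(4,1): no bracket -> illegal
(4,2): no bracket -> illegal
(4,5): no bracket -> illegal
(4,6): no bracket -> illegal
(5,1): no bracket -> illegal
(5,5): no bracket -> illegal
(6,1): flips 2 -> legal
(6,2): no bracket -> illegal
(6,3): flips 3 -> legal
(6,4): flips 2 -> legal
(6,5): flips 2 -> legal
W mobility = 7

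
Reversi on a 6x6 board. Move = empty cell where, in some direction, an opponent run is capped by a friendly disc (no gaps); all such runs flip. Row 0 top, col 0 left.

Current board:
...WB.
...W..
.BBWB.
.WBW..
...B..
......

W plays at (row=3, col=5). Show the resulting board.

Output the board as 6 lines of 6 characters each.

Answer: ...WB.
...W..
.BBWW.
.WBW.W
...B..
......

Derivation:
Place W at (3,5); scan 8 dirs for brackets.
Dir NW: opp run (2,4) capped by W -> flip
Dir N: first cell '.' (not opp) -> no flip
Dir NE: edge -> no flip
Dir W: first cell '.' (not opp) -> no flip
Dir E: edge -> no flip
Dir SW: first cell '.' (not opp) -> no flip
Dir S: first cell '.' (not opp) -> no flip
Dir SE: edge -> no flip
All flips: (2,4)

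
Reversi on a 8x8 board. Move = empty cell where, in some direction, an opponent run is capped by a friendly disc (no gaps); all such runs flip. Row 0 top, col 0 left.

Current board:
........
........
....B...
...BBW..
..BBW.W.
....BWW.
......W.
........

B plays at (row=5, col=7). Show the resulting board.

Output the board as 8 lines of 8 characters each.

Answer: ........
........
....B...
...BBB..
..BBW.B.
....BBBB
......W.
........

Derivation:
Place B at (5,7); scan 8 dirs for brackets.
Dir NW: opp run (4,6) (3,5) capped by B -> flip
Dir N: first cell '.' (not opp) -> no flip
Dir NE: edge -> no flip
Dir W: opp run (5,6) (5,5) capped by B -> flip
Dir E: edge -> no flip
Dir SW: opp run (6,6), next='.' -> no flip
Dir S: first cell '.' (not opp) -> no flip
Dir SE: edge -> no flip
All flips: (3,5) (4,6) (5,5) (5,6)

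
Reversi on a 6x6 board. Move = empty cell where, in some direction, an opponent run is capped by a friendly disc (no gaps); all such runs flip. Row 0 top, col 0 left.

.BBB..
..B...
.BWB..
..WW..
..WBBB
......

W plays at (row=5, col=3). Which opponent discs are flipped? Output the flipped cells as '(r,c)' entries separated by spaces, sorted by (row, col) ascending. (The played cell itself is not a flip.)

Dir NW: first cell 'W' (not opp) -> no flip
Dir N: opp run (4,3) capped by W -> flip
Dir NE: opp run (4,4), next='.' -> no flip
Dir W: first cell '.' (not opp) -> no flip
Dir E: first cell '.' (not opp) -> no flip
Dir SW: edge -> no flip
Dir S: edge -> no flip
Dir SE: edge -> no flip

Answer: (4,3)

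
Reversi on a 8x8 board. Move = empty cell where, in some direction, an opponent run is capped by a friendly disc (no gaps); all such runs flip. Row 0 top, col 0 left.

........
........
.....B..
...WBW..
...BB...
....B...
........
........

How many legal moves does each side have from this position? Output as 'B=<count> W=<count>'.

Answer: B=6 W=3

Derivation:
-- B to move --
(2,2): flips 1 -> legal
(2,3): flips 1 -> legal
(2,4): no bracket -> illegal
(2,6): flips 1 -> legal
(3,2): flips 1 -> legal
(3,6): flips 1 -> legal
(4,2): no bracket -> illegal
(4,5): flips 1 -> legal
(4,6): no bracket -> illegal
B mobility = 6
-- W to move --
(1,4): no bracket -> illegal
(1,5): flips 1 -> legal
(1,6): no bracket -> illegal
(2,3): no bracket -> illegal
(2,4): no bracket -> illegal
(2,6): no bracket -> illegal
(3,2): no bracket -> illegal
(3,6): no bracket -> illegal
(4,2): no bracket -> illegal
(4,5): no bracket -> illegal
(5,2): no bracket -> illegal
(5,3): flips 2 -> legal
(5,5): flips 1 -> legal
(6,3): no bracket -> illegal
(6,4): no bracket -> illegal
(6,5): no bracket -> illegal
W mobility = 3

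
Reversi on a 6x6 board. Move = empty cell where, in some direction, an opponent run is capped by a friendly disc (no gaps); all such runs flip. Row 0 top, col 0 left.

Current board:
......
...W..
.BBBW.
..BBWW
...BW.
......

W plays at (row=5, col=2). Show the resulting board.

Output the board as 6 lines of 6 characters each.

Place W at (5,2); scan 8 dirs for brackets.
Dir NW: first cell '.' (not opp) -> no flip
Dir N: first cell '.' (not opp) -> no flip
Dir NE: opp run (4,3) capped by W -> flip
Dir W: first cell '.' (not opp) -> no flip
Dir E: first cell '.' (not opp) -> no flip
Dir SW: edge -> no flip
Dir S: edge -> no flip
Dir SE: edge -> no flip
All flips: (4,3)

Answer: ......
...W..
.BBBW.
..BBWW
...WW.
..W...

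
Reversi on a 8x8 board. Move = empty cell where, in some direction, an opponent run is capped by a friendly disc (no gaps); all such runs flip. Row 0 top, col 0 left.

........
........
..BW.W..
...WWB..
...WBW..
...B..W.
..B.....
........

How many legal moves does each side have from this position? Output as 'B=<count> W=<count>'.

Answer: B=7 W=6

Derivation:
-- B to move --
(1,2): no bracket -> illegal
(1,3): flips 3 -> legal
(1,4): no bracket -> illegal
(1,5): flips 1 -> legal
(1,6): no bracket -> illegal
(2,4): flips 2 -> legal
(2,6): no bracket -> illegal
(3,2): flips 2 -> legal
(3,6): no bracket -> illegal
(4,2): flips 1 -> legal
(4,6): flips 1 -> legal
(4,7): no bracket -> illegal
(5,2): no bracket -> illegal
(5,4): no bracket -> illegal
(5,5): flips 1 -> legal
(5,7): no bracket -> illegal
(6,5): no bracket -> illegal
(6,6): no bracket -> illegal
(6,7): no bracket -> illegal
B mobility = 7
-- W to move --
(1,1): flips 1 -> legal
(1,2): no bracket -> illegal
(1,3): no bracket -> illegal
(2,1): flips 1 -> legal
(2,4): no bracket -> illegal
(2,6): no bracket -> illegal
(3,1): no bracket -> illegal
(3,2): no bracket -> illegal
(3,6): flips 1 -> legal
(4,2): no bracket -> illegal
(4,6): no bracket -> illegal
(5,1): no bracket -> illegal
(5,2): no bracket -> illegal
(5,4): flips 1 -> legal
(5,5): flips 1 -> legal
(6,1): no bracket -> illegal
(6,3): flips 1 -> legal
(6,4): no bracket -> illegal
(7,1): no bracket -> illegal
(7,2): no bracket -> illegal
(7,3): no bracket -> illegal
W mobility = 6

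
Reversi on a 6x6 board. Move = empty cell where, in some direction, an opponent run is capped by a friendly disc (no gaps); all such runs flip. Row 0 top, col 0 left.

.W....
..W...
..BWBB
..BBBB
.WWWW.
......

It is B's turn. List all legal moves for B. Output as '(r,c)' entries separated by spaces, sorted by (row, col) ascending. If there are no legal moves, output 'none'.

(0,0): no bracket -> illegal
(0,2): flips 1 -> legal
(0,3): no bracket -> illegal
(1,0): no bracket -> illegal
(1,1): no bracket -> illegal
(1,3): flips 1 -> legal
(1,4): flips 1 -> legal
(2,1): no bracket -> illegal
(3,0): no bracket -> illegal
(3,1): no bracket -> illegal
(4,0): no bracket -> illegal
(4,5): no bracket -> illegal
(5,0): flips 1 -> legal
(5,1): flips 1 -> legal
(5,2): flips 2 -> legal
(5,3): flips 2 -> legal
(5,4): flips 2 -> legal
(5,5): flips 1 -> legal

Answer: (0,2) (1,3) (1,4) (5,0) (5,1) (5,2) (5,3) (5,4) (5,5)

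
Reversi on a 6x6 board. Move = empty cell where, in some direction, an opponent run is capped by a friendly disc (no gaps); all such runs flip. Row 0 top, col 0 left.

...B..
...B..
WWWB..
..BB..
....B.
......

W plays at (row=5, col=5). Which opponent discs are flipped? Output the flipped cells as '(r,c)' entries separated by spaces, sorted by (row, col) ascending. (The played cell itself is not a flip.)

Answer: (3,3) (4,4)

Derivation:
Dir NW: opp run (4,4) (3,3) capped by W -> flip
Dir N: first cell '.' (not opp) -> no flip
Dir NE: edge -> no flip
Dir W: first cell '.' (not opp) -> no flip
Dir E: edge -> no flip
Dir SW: edge -> no flip
Dir S: edge -> no flip
Dir SE: edge -> no flip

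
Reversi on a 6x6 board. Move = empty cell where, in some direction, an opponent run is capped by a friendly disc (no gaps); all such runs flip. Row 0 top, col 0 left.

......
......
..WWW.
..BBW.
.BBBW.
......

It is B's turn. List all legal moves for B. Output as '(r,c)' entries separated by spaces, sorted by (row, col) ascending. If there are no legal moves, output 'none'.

(1,1): flips 1 -> legal
(1,2): flips 1 -> legal
(1,3): flips 1 -> legal
(1,4): flips 1 -> legal
(1,5): flips 1 -> legal
(2,1): no bracket -> illegal
(2,5): flips 1 -> legal
(3,1): no bracket -> illegal
(3,5): flips 1 -> legal
(4,5): flips 1 -> legal
(5,3): no bracket -> illegal
(5,4): no bracket -> illegal
(5,5): flips 1 -> legal

Answer: (1,1) (1,2) (1,3) (1,4) (1,5) (2,5) (3,5) (4,5) (5,5)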